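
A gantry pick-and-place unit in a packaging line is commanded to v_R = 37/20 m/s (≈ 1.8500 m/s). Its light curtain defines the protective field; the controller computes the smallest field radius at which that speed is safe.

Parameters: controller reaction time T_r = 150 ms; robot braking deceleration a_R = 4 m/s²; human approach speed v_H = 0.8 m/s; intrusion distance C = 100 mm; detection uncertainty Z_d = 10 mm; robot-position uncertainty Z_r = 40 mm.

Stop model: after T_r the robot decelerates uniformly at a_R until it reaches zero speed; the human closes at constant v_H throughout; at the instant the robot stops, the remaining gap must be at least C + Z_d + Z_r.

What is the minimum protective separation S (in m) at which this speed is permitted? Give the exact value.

stop time T_s = (37/20)/4 = 0.4625 s
robot in T_r: 1.8500·0.1500 = 0.2775 m
braking distance = 1.8500²/(2·4.0000) = 0.4278 m
human over T_r+T_s: 0.8000·(0.1500+0.4625) = 0.4900 m
margins: 0.1000+0.0100+0.0400 = 0.1500 m
S_min ≈ 0.2775+0.4278+0.4900+0.1500  ⇒  S_min = 861/640 m

S_min = 861/640 m = 1.3453 m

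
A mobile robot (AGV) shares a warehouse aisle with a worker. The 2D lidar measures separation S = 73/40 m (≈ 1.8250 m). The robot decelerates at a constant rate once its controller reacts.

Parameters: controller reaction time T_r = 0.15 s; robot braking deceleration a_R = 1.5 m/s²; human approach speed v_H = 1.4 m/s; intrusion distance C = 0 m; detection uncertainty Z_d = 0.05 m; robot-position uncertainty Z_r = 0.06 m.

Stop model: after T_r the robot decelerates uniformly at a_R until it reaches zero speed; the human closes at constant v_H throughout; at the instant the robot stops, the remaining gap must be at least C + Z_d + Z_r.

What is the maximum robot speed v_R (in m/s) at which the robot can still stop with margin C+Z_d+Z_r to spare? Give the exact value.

v_R_max = 21/20 m/s = 1.0500 m/s

at the boundary: (1/3)·v² + (13/12)·v + (-301/200) = 0
  disc = (13/12)² − 4·(1/3)·(-301/200) = 11449/3600 ; √disc = 107/60
  v_R = (−(13/12) + 107/60) / (2·(1/3)) = 21/20 m/s
check:
braking lasts T_s = (21/20)/(3/2) = 0.7000 s
robot in T_r: 1.0500·0.1500 = 0.1575 m
braking distance = 1.0500²/(2·1.5000) = 0.3675 m
person approaches 1.4000·(0.1500+0.7000) = 1.1900 m
C+Z_d+Z_r = 0.0000+0.0500+0.0600 = 0.1100 m
sum ≈ 0.1575+0.3675+1.1900+0.1100 ≈ 1.8250 m = S ✓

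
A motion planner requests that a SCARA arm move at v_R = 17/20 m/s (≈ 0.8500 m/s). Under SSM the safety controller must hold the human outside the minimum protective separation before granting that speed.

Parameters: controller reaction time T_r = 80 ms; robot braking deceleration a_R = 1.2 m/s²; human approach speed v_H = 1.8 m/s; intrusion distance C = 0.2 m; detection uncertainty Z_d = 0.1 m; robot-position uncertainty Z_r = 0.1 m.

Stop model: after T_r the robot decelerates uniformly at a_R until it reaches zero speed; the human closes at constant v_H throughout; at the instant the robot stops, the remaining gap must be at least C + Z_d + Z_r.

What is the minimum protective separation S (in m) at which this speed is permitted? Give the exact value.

S_min = 52513/24000 m = 2.1880 m

stop time T_s = (17/20)/(6/5) = 0.7083 s
reaction-phase robot travel = 0.8500·0.0800 = 0.0680 m
braking distance = 0.8500²/(2·1.2000) = 0.3010 m
human over T_r+T_s: 1.8000·(0.0800+0.7083) = 1.4190 m
margins: 0.2000+0.1000+0.1000 = 0.4000 m
S_min ≈ 0.0680+0.3010+1.4190+0.4000  ⇒  S_min = 52513/24000 m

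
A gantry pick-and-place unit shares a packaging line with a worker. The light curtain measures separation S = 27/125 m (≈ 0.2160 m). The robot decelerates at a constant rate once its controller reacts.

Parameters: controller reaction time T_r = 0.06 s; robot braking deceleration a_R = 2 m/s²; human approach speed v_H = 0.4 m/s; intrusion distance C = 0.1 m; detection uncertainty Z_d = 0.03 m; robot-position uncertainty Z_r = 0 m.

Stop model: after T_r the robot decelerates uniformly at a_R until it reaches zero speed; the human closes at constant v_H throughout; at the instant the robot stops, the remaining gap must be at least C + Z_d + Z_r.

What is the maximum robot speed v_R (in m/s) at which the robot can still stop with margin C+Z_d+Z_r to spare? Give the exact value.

at the boundary: (1/4)·v² + (13/50)·v + (-31/500) = 0
  disc = (13/50)² − 4·(1/4)·(-31/500) = 81/625 ; √disc = 9/25
  v_R = (−(13/50) + 9/25) / (2·(1/4)) = 1/5 m/s
check:
T_s = v_R/a_R = (1/5)/2 = 0.1000 s
reaction-phase robot travel = 0.2000·0.0600 = 0.0120 m
robot covers 0.2000·0.1000 − ½·2.0000·0.1000² = 0.0100 m while stopping
person approaches 0.4000·(0.0600+0.1000) = 0.0640 m
C+Z_d+Z_r = 0.1000+0.0300+0.0000 = 0.1300 m
sum ≈ 0.0120+0.0100+0.0640+0.1300 ≈ 0.2160 m = S ✓

v_R_max = 1/5 m/s = 0.2000 m/s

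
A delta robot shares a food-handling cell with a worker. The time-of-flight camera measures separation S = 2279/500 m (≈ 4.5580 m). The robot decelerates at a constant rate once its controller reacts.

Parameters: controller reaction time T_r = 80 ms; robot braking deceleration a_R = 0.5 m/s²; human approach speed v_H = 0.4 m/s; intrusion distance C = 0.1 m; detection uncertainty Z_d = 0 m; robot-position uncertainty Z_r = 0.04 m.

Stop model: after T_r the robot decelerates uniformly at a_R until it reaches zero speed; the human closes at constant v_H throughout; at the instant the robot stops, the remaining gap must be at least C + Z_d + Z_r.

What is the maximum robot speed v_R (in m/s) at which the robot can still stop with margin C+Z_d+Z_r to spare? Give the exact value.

v_R_max = 17/10 m/s = 1.7000 m/s

at the boundary: (1)·v² + (22/25)·v + (-2193/500) = 0
  disc = (22/25)² − 4·(1)·(-2193/500) = 11449/625 ; √disc = 107/25
  v_R = (−(22/25) + 107/25) / (2·(1)) = 17/10 m/s
check:
braking lasts T_s = (17/10)/(1/2) = 3.4000 s
robot covers v_R·T_r = 1.7000·0.0800 = 0.1360 m before braking
robot under decel: 1.7000²/(2·0.5000) = 2.8900 m
human over T_r+T_s: 0.4000·(0.0800+3.4000) = 1.3920 m
residual clearance needed = 0.1000+0.0000+0.0400 = 0.1400 m
sum ≈ 0.1360+2.8900+1.3920+0.1400 ≈ 4.5580 m = S ✓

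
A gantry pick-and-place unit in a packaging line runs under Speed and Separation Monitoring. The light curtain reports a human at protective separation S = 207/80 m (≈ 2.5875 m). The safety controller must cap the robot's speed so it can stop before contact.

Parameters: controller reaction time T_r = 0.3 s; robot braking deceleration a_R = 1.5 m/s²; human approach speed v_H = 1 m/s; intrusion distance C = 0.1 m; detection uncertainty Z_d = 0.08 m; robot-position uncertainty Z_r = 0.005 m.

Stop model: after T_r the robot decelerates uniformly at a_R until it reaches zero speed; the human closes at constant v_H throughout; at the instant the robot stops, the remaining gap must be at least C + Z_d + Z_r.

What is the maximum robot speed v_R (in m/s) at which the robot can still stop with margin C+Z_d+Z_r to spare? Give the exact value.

at the boundary: (1/3)·v² + (29/30)·v + (-841/400) = 0
  disc = (29/30)² − 4·(1/3)·(-841/400) = 841/225 ; √disc = 29/15
  v_R = (−(29/30) + 29/15) / (2·(1/3)) = 29/20 m/s
check:
T_s = v_R/a_R = (29/20)/(3/2) = 0.9667 s
reaction-phase robot travel = 1.4500·0.3000 = 0.4350 m
robot covers 1.4500·0.9667 − ½·1.5000·0.9667² = 0.7008 m while stopping
person approaches 1.0000·(0.3000+0.9667) = 1.2667 m
C+Z_d+Z_r = 0.1000+0.0800+0.0050 = 0.1850 m
sum ≈ 0.4350+0.7008+1.2667+0.1850 ≈ 2.5875 m = S ✓

v_R_max = 29/20 m/s = 1.4500 m/s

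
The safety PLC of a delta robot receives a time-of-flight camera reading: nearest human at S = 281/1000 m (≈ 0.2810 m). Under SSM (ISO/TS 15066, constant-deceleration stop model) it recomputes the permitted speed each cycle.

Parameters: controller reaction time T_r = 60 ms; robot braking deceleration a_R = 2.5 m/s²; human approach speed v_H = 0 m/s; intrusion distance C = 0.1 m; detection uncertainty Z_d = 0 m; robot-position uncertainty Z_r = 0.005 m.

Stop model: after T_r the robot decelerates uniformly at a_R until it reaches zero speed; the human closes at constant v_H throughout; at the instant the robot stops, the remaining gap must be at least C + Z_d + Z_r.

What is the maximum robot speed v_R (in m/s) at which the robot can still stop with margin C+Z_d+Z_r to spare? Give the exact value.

quadratic (1/5)·v² + (3/50)·v + (-22/125) = 0
  disc = (3/50)² − 4·(1/5)·(-22/125) = 361/2500 ; √disc = 19/50
  v_R = (−(3/50) + 19/50) / (2·(1/5)) = 4/5 m/s
check:
stop time T_s = (4/5)/(5/2) = 0.3200 s
robot in T_r: 0.8000·0.0600 = 0.0480 m
robot under decel: 0.8000²/(2·2.5000) = 0.1280 m
human closes 0.0000·0.3800 = 0.0000 m
C+Z_d+Z_r = 0.1000+0.0000+0.0050 = 0.1050 m
sum ≈ 0.0480+0.1280+0.0000+0.1050 ≈ 0.2810 m = S ✓

v_R_max = 4/5 m/s = 0.8000 m/s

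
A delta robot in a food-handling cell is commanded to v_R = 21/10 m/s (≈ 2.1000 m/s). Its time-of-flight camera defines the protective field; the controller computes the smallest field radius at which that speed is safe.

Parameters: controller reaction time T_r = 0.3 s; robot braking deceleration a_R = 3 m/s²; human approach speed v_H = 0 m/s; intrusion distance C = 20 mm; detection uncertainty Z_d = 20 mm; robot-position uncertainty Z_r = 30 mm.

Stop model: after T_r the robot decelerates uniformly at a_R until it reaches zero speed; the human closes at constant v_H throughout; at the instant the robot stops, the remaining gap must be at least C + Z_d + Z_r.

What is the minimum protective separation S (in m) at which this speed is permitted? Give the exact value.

S_min = 287/200 m = 1.4350 m

stop time T_s = (21/10)/3 = 0.7000 s
robot in T_r: 2.1000·0.3000 = 0.6300 m
braking distance = 2.1000²/(2·3.0000) = 0.7350 m
human closes 0.0000·1.0000 = 0.0000 m
margins: 0.0200+0.0200+0.0300 = 0.0700 m
S_min ≈ 0.6300+0.7350+0.0000+0.0700  ⇒  S_min = 287/200 m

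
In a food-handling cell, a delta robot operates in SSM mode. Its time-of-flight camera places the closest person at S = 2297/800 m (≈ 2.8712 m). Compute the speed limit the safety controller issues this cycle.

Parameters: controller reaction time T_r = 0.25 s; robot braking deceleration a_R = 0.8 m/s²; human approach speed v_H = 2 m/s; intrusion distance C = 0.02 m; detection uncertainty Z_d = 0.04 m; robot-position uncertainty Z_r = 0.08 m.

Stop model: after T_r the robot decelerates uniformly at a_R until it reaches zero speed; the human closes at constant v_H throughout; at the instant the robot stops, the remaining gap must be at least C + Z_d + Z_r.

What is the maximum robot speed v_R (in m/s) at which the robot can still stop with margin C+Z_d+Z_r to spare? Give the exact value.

v_R_max = 7/10 m/s = 0.7000 m/s

at the boundary: (5/8)·v² + (11/4)·v + (-357/160) = 0
  disc = (11/4)² − 4·(5/8)·(-357/160) = 841/64 ; √disc = 29/8
  v_R = (−(11/4) + 29/8) / (2·(5/8)) = 7/10 m/s
check:
stop time T_s = (7/10)/(4/5) = 0.8750 s
reaction-phase robot travel = 0.7000·0.2500 = 0.1750 m
braking distance = 0.7000²/(2·0.8000) = 0.3063 m
human closes 2.0000·1.1250 = 2.2500 m
residual clearance needed = 0.0200+0.0400+0.0800 = 0.1400 m
sum ≈ 0.1750+0.3063+2.2500+0.1400 ≈ 2.8712 m = S ✓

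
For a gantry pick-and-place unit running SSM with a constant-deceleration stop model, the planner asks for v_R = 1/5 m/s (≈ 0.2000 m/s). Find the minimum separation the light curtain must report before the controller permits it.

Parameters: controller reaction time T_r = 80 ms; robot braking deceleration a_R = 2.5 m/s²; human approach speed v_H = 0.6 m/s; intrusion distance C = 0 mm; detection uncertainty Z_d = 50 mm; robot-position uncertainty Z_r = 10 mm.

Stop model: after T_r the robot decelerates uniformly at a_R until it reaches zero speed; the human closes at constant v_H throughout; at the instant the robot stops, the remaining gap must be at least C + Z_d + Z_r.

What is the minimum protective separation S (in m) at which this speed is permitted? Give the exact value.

stop time T_s = (1/5)/(5/2) = 0.0800 s
robot in T_r: 0.2000·0.0800 = 0.0160 m
braking distance = 0.2000²/(2·2.5000) = 0.0080 m
human over T_r+T_s: 0.6000·(0.0800+0.0800) = 0.0960 m
C+Z_d+Z_r = 0.0000+0.0500+0.0100 = 0.0600 m
S_min ≈ 0.0160+0.0080+0.0960+0.0600  ⇒  S_min = 9/50 m

S_min = 9/50 m = 0.1800 m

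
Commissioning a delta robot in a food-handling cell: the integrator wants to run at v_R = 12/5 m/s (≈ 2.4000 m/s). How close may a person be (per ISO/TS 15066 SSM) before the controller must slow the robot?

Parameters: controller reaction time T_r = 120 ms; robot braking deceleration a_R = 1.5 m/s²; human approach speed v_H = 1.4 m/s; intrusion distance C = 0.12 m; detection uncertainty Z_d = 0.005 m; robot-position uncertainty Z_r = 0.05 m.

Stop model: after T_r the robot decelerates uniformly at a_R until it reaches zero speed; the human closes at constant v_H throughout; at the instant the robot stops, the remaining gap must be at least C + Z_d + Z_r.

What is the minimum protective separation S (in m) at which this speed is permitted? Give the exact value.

braking lasts T_s = (12/5)/(3/2) = 1.6000 s
robot in T_r: 2.4000·0.1200 = 0.2880 m
robot covers 2.4000·1.6000 − ½·1.5000·1.6000² = 1.9200 m while stopping
person approaches 1.4000·(0.1200+1.6000) = 2.4080 m
margins: 0.1200+0.0050+0.0500 = 0.1750 m
S_min ≈ 0.2880+1.9200+2.4080+0.1750  ⇒  S_min = 4791/1000 m

S_min = 4791/1000 m = 4.7910 m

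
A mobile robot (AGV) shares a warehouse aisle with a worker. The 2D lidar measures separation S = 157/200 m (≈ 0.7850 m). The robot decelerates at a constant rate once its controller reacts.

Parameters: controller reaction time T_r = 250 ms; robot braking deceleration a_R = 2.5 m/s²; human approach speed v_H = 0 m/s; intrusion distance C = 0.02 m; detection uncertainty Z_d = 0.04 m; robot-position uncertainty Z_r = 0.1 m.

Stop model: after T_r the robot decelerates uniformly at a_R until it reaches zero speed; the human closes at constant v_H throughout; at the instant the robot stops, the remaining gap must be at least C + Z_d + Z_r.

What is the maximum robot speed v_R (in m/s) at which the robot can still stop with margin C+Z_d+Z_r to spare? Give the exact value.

v_R_max = 5/4 m/s = 1.2500 m/s

collect terms ⇒ (1/5)·v_R² + (1/4)·v_R + (-5/8) = 0
  disc = (1/4)² − 4·(1/5)·(-5/8) = 9/16 ; √disc = 3/4
  v_R = (−(1/4) + 3/4) / (2·(1/5)) = 5/4 m/s
check:
braking lasts T_s = (5/4)/(5/2) = 0.5000 s
robot in T_r: 1.2500·0.2500 = 0.3125 m
robot covers 1.2500·0.5000 − ½·2.5000·0.5000² = 0.3125 m while stopping
person approaches 0.0000·(0.2500+0.5000) = 0.0000 m
margins: 0.0200+0.0400+0.1000 = 0.1600 m
sum ≈ 0.3125+0.3125+0.0000+0.1600 ≈ 0.7850 m = S ✓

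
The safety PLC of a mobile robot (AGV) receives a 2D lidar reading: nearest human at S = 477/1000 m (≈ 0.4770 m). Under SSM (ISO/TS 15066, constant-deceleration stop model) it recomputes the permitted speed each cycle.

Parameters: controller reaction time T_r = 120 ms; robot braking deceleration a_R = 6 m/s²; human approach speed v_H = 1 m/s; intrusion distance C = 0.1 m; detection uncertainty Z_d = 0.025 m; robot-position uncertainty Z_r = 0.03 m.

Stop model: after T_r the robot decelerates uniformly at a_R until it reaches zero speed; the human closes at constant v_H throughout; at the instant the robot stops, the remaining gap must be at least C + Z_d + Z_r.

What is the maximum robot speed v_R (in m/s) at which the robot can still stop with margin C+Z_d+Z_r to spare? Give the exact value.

collect terms ⇒ (1/12)·v_R² + (43/150)·v_R + (-101/500) = 0
  disc = (43/150)² − 4·(1/12)·(-101/500) = 841/5625 ; √disc = 29/75
  v_R = (−(43/150) + 29/75) / (2·(1/12)) = 3/5 m/s
check:
stop time T_s = (3/5)/6 = 0.1000 s
reaction-phase robot travel = 0.6000·0.1200 = 0.0720 m
robot under decel: 0.6000²/(2·6.0000) = 0.0300 m
human closes 1.0000·0.2200 = 0.2200 m
margins: 0.1000+0.0250+0.0300 = 0.1550 m
sum ≈ 0.0720+0.0300+0.2200+0.1550 ≈ 0.4770 m = S ✓

v_R_max = 3/5 m/s = 0.6000 m/s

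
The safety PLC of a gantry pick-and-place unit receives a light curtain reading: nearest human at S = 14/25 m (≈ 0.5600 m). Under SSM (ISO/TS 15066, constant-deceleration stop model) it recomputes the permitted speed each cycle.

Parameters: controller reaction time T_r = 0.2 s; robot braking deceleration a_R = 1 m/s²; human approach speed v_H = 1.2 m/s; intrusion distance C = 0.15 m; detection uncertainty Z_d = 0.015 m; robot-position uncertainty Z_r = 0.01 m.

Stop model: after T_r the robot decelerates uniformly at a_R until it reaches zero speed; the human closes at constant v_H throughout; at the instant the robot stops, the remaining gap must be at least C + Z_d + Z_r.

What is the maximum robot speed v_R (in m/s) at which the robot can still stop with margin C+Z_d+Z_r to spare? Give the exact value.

collect terms ⇒ (1/2)·v_R² + (7/5)·v_R + (-29/200) = 0
  disc = (7/5)² − 4·(1/2)·(-29/200) = 9/4 ; √disc = 3/2
  v_R = (−(7/5) + 3/2) / (2·(1/2)) = 1/10 m/s
check:
braking lasts T_s = (1/10)/1 = 0.1000 s
robot covers v_R·T_r = 0.1000·0.2000 = 0.0200 m before braking
robot under decel: 0.1000²/(2·1.0000) = 0.0050 m
human over T_r+T_s: 1.2000·(0.2000+0.1000) = 0.3600 m
C+Z_d+Z_r = 0.1500+0.0150+0.0100 = 0.1750 m
sum ≈ 0.0200+0.0050+0.3600+0.1750 ≈ 0.5600 m = S ✓

v_R_max = 1/10 m/s = 0.1000 m/s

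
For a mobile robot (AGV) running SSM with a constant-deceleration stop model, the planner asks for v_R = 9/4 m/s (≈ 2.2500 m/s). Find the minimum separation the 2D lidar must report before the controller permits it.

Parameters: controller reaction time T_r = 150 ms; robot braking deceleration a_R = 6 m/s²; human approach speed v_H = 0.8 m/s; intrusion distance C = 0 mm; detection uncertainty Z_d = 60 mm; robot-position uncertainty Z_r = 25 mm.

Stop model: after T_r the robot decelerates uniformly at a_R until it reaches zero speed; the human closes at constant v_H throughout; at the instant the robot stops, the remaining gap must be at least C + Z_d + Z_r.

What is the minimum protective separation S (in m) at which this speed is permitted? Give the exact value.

braking lasts T_s = (9/4)/6 = 0.3750 s
robot in T_r: 2.2500·0.1500 = 0.3375 m
robot under decel: 2.2500²/(2·6.0000) = 0.4219 m
human closes 0.8000·0.5250 = 0.4200 m
residual clearance needed = 0.0000+0.0600+0.0250 = 0.0850 m
S_min ≈ 0.3375+0.4219+0.4200+0.0850  ⇒  S_min = 2023/1600 m

S_min = 2023/1600 m = 1.2644 m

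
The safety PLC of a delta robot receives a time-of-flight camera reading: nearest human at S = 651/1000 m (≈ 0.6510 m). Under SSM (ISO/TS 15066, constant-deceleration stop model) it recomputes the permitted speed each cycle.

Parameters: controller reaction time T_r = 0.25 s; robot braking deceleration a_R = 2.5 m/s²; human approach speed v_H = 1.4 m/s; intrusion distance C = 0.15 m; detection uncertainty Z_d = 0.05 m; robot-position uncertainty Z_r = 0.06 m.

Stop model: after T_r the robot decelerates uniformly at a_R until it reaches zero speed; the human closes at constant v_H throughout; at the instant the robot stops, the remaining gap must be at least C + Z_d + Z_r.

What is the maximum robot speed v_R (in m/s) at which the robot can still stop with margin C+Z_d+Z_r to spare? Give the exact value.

collect terms ⇒ (1/5)·v_R² + (81/100)·v_R + (-41/1000) = 0
  disc = (81/100)² − 4·(1/5)·(-41/1000) = 6889/10000 ; √disc = 83/100
  v_R = (−(81/100) + 83/100) / (2·(1/5)) = 1/20 m/s
check:
braking lasts T_s = (1/20)/(5/2) = 0.0200 s
robot in T_r: 0.0500·0.2500 = 0.0125 m
robot under decel: 0.0500²/(2·2.5000) = 0.0005 m
person approaches 1.4000·(0.2500+0.0200) = 0.3780 m
margins: 0.1500+0.0500+0.0600 = 0.2600 m
sum ≈ 0.0125+0.0005+0.3780+0.2600 ≈ 0.6510 m = S ✓

v_R_max = 1/20 m/s = 0.0500 m/s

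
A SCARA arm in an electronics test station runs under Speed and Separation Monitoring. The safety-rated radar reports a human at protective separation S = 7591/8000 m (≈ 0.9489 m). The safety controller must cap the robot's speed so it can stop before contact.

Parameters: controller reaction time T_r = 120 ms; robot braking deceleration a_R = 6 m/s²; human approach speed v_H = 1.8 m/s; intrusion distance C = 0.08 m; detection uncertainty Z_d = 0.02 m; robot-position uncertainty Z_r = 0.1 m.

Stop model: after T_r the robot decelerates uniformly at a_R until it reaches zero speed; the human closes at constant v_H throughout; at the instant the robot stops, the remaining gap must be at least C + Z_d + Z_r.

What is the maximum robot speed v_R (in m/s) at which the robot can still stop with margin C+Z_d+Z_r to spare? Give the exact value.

v_R_max = 21/20 m/s = 1.0500 m/s

collect terms ⇒ (1/12)·v_R² + (21/50)·v_R + (-4263/8000) = 0
  disc = (21/50)² − 4·(1/12)·(-4263/8000) = 14161/40000 ; √disc = 119/200
  v_R = (−(21/50) + 119/200) / (2·(1/12)) = 21/20 m/s
check:
stop time T_s = (21/20)/6 = 0.1750 s
robot in T_r: 1.0500·0.1200 = 0.1260 m
robot covers 1.0500·0.1750 − ½·6.0000·0.1750² = 0.0919 m while stopping
human over T_r+T_s: 1.8000·(0.1200+0.1750) = 0.5310 m
margins: 0.0800+0.0200+0.1000 = 0.2000 m
sum ≈ 0.1260+0.0919+0.5310+0.2000 ≈ 0.9489 m = S ✓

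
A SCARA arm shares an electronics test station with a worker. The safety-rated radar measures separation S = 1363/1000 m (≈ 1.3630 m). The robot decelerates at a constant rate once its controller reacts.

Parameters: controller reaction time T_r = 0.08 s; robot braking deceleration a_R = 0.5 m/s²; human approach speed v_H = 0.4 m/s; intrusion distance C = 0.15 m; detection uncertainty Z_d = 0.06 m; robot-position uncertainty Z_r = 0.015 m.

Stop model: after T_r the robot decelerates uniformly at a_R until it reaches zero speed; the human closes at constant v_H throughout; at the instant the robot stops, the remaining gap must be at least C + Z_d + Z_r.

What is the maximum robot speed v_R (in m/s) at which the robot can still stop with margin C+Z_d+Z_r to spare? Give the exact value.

v_R_max = 7/10 m/s = 0.7000 m/s

at the boundary: (1)·v² + (22/25)·v + (-553/500) = 0
  disc = (22/25)² − 4·(1)·(-553/500) = 3249/625 ; √disc = 57/25
  v_R = (−(22/25) + 57/25) / (2·(1)) = 7/10 m/s
check:
stop time T_s = (7/10)/(1/2) = 1.4000 s
robot covers v_R·T_r = 0.7000·0.0800 = 0.0560 m before braking
robot covers 0.7000·1.4000 − ½·0.5000·1.4000² = 0.4900 m while stopping
human closes 0.4000·1.4800 = 0.5920 m
C+Z_d+Z_r = 0.1500+0.0600+0.0150 = 0.2250 m
sum ≈ 0.0560+0.4900+0.5920+0.2250 ≈ 1.3630 m = S ✓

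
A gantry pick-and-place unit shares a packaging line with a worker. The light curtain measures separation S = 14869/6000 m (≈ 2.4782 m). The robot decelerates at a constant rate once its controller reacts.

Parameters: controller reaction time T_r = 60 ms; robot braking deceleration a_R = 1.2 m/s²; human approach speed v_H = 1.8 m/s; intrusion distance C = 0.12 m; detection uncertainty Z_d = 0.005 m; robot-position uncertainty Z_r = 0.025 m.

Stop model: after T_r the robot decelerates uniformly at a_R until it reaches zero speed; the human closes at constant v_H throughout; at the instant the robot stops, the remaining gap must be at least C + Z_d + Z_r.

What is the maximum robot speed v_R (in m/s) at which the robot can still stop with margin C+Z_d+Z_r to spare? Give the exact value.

collect terms ⇒ (5/12)·v_R² + (39/25)·v_R + (-13321/6000) = 0
  disc = (39/25)² − 4·(5/12)·(-13321/6000) = 552049/90000 ; √disc = 743/300
  v_R = (−(39/25) + 743/300) / (2·(5/12)) = 11/10 m/s
check:
braking lasts T_s = (11/10)/(6/5) = 0.9167 s
robot in T_r: 1.1000·0.0600 = 0.0660 m
braking distance = 1.1000²/(2·1.2000) = 0.5042 m
human closes 1.8000·0.9767 = 1.7580 m
C+Z_d+Z_r = 0.1200+0.0050+0.0250 = 0.1500 m
sum ≈ 0.0660+0.5042+1.7580+0.1500 ≈ 2.4782 m = S ✓

v_R_max = 11/10 m/s = 1.1000 m/s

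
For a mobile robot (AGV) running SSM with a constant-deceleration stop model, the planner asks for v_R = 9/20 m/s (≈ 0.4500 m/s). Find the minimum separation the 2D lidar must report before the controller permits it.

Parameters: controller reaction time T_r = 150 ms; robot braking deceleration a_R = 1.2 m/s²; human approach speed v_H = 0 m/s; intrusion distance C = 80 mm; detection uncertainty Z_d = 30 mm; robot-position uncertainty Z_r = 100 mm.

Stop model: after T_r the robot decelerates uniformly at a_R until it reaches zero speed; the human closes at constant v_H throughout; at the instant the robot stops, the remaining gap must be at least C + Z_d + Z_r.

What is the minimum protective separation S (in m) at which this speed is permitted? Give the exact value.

T_s = v_R/a_R = (9/20)/(6/5) = 0.3750 s
robot covers v_R·T_r = 0.4500·0.1500 = 0.0675 m before braking
braking distance = 0.4500²/(2·1.2000) = 0.0844 m
human closes 0.0000·0.5250 = 0.0000 m
residual clearance needed = 0.0800+0.0300+0.1000 = 0.2100 m
S_min ≈ 0.0675+0.0844+0.0000+0.2100  ⇒  S_min = 579/1600 m

S_min = 579/1600 m = 0.3619 m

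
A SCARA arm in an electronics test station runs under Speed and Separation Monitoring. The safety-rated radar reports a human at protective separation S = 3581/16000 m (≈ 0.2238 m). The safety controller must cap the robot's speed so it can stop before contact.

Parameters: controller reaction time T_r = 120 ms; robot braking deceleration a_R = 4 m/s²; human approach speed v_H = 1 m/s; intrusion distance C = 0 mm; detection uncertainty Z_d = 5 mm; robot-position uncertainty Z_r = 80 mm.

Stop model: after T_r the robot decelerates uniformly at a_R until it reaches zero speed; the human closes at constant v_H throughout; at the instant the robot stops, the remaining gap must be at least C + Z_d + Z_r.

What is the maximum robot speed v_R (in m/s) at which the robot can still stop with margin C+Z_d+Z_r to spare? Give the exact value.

collect terms ⇒ (1/8)·v_R² + (37/100)·v_R + (-301/16000) = 0
  disc = (37/100)² − 4·(1/8)·(-301/16000) = 23409/160000 ; √disc = 153/400
  v_R = (−(37/100) + 153/400) / (2·(1/8)) = 1/20 m/s
check:
braking lasts T_s = (1/20)/4 = 0.0125 s
reaction-phase robot travel = 0.0500·0.1200 = 0.0060 m
robot under decel: 0.0500²/(2·4.0000) = 0.0003 m
person approaches 1.0000·(0.1200+0.0125) = 0.1325 m
C+Z_d+Z_r = 0.0000+0.0050+0.0800 = 0.0850 m
sum ≈ 0.0060+0.0003+0.1325+0.0850 ≈ 0.2238 m = S ✓

v_R_max = 1/20 m/s = 0.0500 m/s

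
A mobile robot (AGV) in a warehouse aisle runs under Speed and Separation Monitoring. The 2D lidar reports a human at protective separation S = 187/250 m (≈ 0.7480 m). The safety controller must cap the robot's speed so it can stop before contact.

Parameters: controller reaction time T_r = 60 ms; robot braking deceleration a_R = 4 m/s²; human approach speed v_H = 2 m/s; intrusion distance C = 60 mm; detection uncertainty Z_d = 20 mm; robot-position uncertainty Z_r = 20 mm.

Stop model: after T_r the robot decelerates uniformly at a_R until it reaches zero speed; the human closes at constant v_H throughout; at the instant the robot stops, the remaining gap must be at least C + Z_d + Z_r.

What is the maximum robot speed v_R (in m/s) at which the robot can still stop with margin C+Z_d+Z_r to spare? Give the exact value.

v_R_max = 4/5 m/s = 0.8000 m/s

collect terms ⇒ (1/8)·v_R² + (14/25)·v_R + (-66/125) = 0
  disc = (14/25)² − 4·(1/8)·(-66/125) = 361/625 ; √disc = 19/25
  v_R = (−(14/25) + 19/25) / (2·(1/8)) = 4/5 m/s
check:
T_s = v_R/a_R = (4/5)/4 = 0.2000 s
robot in T_r: 0.8000·0.0600 = 0.0480 m
braking distance = 0.8000²/(2·4.0000) = 0.0800 m
human closes 2.0000·0.2600 = 0.5200 m
margins: 0.0600+0.0200+0.0200 = 0.1000 m
sum ≈ 0.0480+0.0800+0.5200+0.1000 ≈ 0.7480 m = S ✓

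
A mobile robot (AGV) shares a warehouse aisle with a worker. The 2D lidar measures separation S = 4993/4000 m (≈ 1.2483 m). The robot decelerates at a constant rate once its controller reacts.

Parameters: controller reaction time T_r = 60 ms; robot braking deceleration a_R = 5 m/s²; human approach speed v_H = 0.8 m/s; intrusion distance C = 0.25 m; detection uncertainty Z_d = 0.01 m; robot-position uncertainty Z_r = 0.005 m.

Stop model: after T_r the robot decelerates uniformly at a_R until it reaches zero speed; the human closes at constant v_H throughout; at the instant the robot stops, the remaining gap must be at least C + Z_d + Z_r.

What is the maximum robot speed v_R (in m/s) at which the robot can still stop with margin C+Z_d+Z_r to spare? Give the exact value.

v_R_max = 43/20 m/s = 2.1500 m/s

at the boundary: (1/10)·v² + (11/50)·v + (-3741/4000) = 0
  disc = (11/50)² − 4·(1/10)·(-3741/4000) = 169/400 ; √disc = 13/20
  v_R = (−(11/50) + 13/20) / (2·(1/10)) = 43/20 m/s
check:
T_s = v_R/a_R = (43/20)/5 = 0.4300 s
robot covers v_R·T_r = 2.1500·0.0600 = 0.1290 m before braking
robot under decel: 2.1500²/(2·5.0000) = 0.4622 m
human closes 0.8000·0.4900 = 0.3920 m
C+Z_d+Z_r = 0.2500+0.0100+0.0050 = 0.2650 m
sum ≈ 0.1290+0.4622+0.3920+0.2650 ≈ 1.2483 m = S ✓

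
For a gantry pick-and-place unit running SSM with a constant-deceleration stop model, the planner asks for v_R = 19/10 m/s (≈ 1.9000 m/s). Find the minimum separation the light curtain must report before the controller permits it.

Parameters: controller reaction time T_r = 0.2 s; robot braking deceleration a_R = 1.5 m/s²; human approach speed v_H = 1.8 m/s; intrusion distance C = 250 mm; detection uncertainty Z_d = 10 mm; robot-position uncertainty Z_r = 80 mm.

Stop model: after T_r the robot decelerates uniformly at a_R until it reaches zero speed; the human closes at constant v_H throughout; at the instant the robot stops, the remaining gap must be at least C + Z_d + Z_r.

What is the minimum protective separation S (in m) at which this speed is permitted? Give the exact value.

S_min = 1369/300 m = 4.5633 m

T_s = v_R/a_R = (19/10)/(3/2) = 1.2667 s
robot in T_r: 1.9000·0.2000 = 0.3800 m
braking distance = 1.9000²/(2·1.5000) = 1.2033 m
person approaches 1.8000·(0.2000+1.2667) = 2.6400 m
margins: 0.2500+0.0100+0.0800 = 0.3400 m
S_min ≈ 0.3800+1.2033+2.6400+0.3400  ⇒  S_min = 1369/300 m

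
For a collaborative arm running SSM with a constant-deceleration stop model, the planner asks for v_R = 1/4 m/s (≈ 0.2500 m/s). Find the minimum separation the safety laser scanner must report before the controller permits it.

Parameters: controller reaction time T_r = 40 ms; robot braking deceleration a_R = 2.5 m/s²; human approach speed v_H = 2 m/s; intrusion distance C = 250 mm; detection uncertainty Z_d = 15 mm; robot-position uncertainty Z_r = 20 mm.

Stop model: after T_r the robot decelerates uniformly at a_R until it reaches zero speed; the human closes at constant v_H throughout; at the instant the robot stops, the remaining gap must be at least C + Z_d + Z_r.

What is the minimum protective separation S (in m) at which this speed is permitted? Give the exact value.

T_s = v_R/a_R = (1/4)/(5/2) = 0.1000 s
robot in T_r: 0.2500·0.0400 = 0.0100 m
braking distance = 0.2500²/(2·2.5000) = 0.0125 m
person approaches 2.0000·(0.0400+0.1000) = 0.2800 m
residual clearance needed = 0.2500+0.0150+0.0200 = 0.2850 m
S_min ≈ 0.0100+0.0125+0.2800+0.2850  ⇒  S_min = 47/80 m

S_min = 47/80 m = 0.5875 m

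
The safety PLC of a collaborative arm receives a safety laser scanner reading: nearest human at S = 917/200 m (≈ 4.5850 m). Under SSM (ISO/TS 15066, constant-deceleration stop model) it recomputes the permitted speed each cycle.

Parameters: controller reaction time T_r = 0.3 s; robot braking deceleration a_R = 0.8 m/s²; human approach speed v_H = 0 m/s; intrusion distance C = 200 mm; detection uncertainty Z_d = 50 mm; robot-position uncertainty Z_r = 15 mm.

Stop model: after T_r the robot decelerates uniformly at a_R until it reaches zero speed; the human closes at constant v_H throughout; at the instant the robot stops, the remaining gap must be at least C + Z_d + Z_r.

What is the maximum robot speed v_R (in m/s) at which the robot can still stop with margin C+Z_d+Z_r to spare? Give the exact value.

quadratic (5/8)·v² + (3/10)·v + (-108/25) = 0
  disc = (3/10)² − 4·(5/8)·(-108/25) = 1089/100 ; √disc = 33/10
  v_R = (−(3/10) + 33/10) / (2·(5/8)) = 12/5 m/s
check:
braking lasts T_s = (12/5)/(4/5) = 3.0000 s
robot covers v_R·T_r = 2.4000·0.3000 = 0.7200 m before braking
robot under decel: 2.4000²/(2·0.8000) = 3.6000 m
person approaches 0.0000·(0.3000+3.0000) = 0.0000 m
C+Z_d+Z_r = 0.2000+0.0500+0.0150 = 0.2650 m
sum ≈ 0.7200+3.6000+0.0000+0.2650 ≈ 4.5850 m = S ✓

v_R_max = 12/5 m/s = 2.4000 m/s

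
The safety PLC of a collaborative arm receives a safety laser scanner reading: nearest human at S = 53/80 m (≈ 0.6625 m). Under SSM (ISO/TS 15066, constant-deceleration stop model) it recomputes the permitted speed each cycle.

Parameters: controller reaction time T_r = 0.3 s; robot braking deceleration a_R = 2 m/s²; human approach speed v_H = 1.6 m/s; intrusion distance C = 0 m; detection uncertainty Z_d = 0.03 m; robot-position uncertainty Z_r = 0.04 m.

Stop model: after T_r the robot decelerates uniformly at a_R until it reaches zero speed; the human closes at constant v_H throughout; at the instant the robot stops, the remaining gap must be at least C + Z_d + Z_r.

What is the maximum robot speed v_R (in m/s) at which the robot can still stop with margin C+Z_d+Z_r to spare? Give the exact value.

v_R_max = 1/10 m/s = 0.1000 m/s

at the boundary: (1/4)·v² + (11/10)·v + (-9/80) = 0
  disc = (11/10)² − 4·(1/4)·(-9/80) = 529/400 ; √disc = 23/20
  v_R = (−(11/10) + 23/20) / (2·(1/4)) = 1/10 m/s
check:
braking lasts T_s = (1/10)/2 = 0.0500 s
robot in T_r: 0.1000·0.3000 = 0.0300 m
braking distance = 0.1000²/(2·2.0000) = 0.0025 m
human over T_r+T_s: 1.6000·(0.3000+0.0500) = 0.5600 m
residual clearance needed = 0.0000+0.0300+0.0400 = 0.0700 m
sum ≈ 0.0300+0.0025+0.5600+0.0700 ≈ 0.6625 m = S ✓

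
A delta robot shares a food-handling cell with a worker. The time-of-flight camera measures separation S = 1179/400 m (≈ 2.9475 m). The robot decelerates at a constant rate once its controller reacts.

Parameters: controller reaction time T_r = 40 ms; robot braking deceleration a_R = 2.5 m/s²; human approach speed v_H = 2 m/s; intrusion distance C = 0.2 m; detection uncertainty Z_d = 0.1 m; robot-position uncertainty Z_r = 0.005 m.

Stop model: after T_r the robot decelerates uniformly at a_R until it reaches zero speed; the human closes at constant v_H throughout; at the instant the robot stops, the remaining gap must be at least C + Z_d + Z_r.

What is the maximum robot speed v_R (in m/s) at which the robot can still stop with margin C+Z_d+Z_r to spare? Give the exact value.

quadratic (1/5)·v² + (21/25)·v + (-41/16) = 0
  disc = (21/25)² − 4·(1/5)·(-41/16) = 6889/2500 ; √disc = 83/50
  v_R = (−(21/25) + 83/50) / (2·(1/5)) = 41/20 m/s
check:
T_s = v_R/a_R = (41/20)/(5/2) = 0.8200 s
robot in T_r: 2.0500·0.0400 = 0.0820 m
robot under decel: 2.0500²/(2·2.5000) = 0.8405 m
human closes 2.0000·0.8600 = 1.7200 m
C+Z_d+Z_r = 0.2000+0.1000+0.0050 = 0.3050 m
sum ≈ 0.0820+0.8405+1.7200+0.3050 ≈ 2.9475 m = S ✓

v_R_max = 41/20 m/s = 2.0500 m/s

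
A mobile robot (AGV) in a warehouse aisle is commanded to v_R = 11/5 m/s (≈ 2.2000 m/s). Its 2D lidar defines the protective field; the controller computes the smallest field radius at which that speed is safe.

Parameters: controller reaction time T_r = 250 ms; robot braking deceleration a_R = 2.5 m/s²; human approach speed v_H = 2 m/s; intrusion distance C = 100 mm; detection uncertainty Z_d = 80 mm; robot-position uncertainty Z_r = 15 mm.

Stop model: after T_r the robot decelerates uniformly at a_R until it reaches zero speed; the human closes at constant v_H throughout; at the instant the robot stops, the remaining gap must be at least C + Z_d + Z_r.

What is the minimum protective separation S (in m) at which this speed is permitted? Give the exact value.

braking lasts T_s = (11/5)/(5/2) = 0.8800 s
robot in T_r: 2.2000·0.2500 = 0.5500 m
robot under decel: 2.2000²/(2·2.5000) = 0.9680 m
person approaches 2.0000·(0.2500+0.8800) = 2.2600 m
margins: 0.1000+0.0800+0.0150 = 0.1950 m
S_min ≈ 0.5500+0.9680+2.2600+0.1950  ⇒  S_min = 3973/1000 m

S_min = 3973/1000 m = 3.9730 m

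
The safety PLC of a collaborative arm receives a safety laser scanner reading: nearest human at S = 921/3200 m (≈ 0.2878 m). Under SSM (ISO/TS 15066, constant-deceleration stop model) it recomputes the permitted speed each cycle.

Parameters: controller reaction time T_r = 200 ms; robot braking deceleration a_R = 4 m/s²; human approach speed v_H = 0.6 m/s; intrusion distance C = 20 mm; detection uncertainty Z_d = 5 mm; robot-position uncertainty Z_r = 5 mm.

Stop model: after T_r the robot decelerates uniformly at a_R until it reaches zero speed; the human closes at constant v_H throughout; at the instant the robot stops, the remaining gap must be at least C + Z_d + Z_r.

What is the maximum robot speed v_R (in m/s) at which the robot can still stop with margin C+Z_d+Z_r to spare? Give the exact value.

quadratic (1/8)·v² + (7/20)·v + (-441/3200) = 0
  disc = (7/20)² − 4·(1/8)·(-441/3200) = 49/256 ; √disc = 7/16
  v_R = (−(7/20) + 7/16) / (2·(1/8)) = 7/20 m/s
check:
braking lasts T_s = (7/20)/4 = 0.0875 s
robot in T_r: 0.3500·0.2000 = 0.0700 m
robot under decel: 0.3500²/(2·4.0000) = 0.0153 m
human over T_r+T_s: 0.6000·(0.2000+0.0875) = 0.1725 m
margins: 0.0200+0.0050+0.0050 = 0.0300 m
sum ≈ 0.0700+0.0153+0.1725+0.0300 ≈ 0.2878 m = S ✓

v_R_max = 7/20 m/s = 0.3500 m/s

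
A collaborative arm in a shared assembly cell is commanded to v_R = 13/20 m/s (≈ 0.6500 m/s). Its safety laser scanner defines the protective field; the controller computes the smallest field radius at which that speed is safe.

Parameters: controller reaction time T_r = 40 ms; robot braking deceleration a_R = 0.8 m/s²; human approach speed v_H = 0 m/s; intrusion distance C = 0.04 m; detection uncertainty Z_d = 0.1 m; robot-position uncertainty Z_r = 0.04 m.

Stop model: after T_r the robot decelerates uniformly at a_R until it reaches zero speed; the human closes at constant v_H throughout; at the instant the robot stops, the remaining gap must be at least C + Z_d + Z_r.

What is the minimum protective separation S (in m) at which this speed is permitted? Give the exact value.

braking lasts T_s = (13/20)/(4/5) = 0.8125 s
reaction-phase robot travel = 0.6500·0.0400 = 0.0260 m
braking distance = 0.6500²/(2·0.8000) = 0.2641 m
human over T_r+T_s: 0.0000·(0.0400+0.8125) = 0.0000 m
margins: 0.0400+0.1000+0.0400 = 0.1800 m
S_min ≈ 0.0260+0.2641+0.0000+0.1800  ⇒  S_min = 7521/16000 m

S_min = 7521/16000 m = 0.4701 m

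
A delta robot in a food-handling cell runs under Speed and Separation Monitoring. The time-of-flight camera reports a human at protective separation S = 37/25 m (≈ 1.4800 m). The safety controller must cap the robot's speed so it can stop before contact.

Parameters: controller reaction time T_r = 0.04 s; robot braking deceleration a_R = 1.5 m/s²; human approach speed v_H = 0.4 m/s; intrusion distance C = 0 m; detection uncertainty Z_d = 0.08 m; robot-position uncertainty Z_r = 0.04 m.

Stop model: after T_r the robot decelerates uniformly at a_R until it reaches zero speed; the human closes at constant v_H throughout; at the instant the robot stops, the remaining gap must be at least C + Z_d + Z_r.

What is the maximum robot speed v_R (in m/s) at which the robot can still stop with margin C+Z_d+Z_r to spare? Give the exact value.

v_R_max = 8/5 m/s = 1.6000 m/s

quadratic (1/3)·v² + (23/75)·v + (-168/125) = 0
  disc = (23/75)² − 4·(1/3)·(-168/125) = 10609/5625 ; √disc = 103/75
  v_R = (−(23/75) + 103/75) / (2·(1/3)) = 8/5 m/s
check:
T_s = v_R/a_R = (8/5)/(3/2) = 1.0667 s
reaction-phase robot travel = 1.6000·0.0400 = 0.0640 m
robot under decel: 1.6000²/(2·1.5000) = 0.8533 m
person approaches 0.4000·(0.0400+1.0667) = 0.4427 m
margins: 0.0000+0.0800+0.0400 = 0.1200 m
sum ≈ 0.0640+0.8533+0.4427+0.1200 ≈ 1.4800 m = S ✓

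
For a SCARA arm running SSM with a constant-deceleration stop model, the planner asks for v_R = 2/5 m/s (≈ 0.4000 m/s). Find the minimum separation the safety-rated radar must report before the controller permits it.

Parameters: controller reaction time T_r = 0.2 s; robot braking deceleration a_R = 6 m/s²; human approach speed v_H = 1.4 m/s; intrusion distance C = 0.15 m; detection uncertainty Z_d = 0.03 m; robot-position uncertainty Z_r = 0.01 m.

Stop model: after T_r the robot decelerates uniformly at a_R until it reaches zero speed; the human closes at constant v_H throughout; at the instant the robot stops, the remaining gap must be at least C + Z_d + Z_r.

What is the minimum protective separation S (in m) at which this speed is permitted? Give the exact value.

S_min = 197/300 m = 0.6567 m

T_s = v_R/a_R = (2/5)/6 = 0.0667 s
robot covers v_R·T_r = 0.4000·0.2000 = 0.0800 m before braking
braking distance = 0.4000²/(2·6.0000) = 0.0133 m
person approaches 1.4000·(0.2000+0.0667) = 0.3733 m
C+Z_d+Z_r = 0.1500+0.0300+0.0100 = 0.1900 m
S_min ≈ 0.0800+0.0133+0.3733+0.1900  ⇒  S_min = 197/300 m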